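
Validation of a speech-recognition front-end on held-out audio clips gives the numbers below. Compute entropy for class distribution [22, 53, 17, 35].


Probabilities: [22/127, 53/127, 17/127, 35/127] ≈ [0.1732, 0.4173, 0.1339, 0.2756]
H = -((22/127)·log₂(22/127) + (53/127)·log₂(53/127) + (17/127)·log₂(17/127) + (35/127)·log₂(35/127))
  = 1.8651 bits

1.8651 bits


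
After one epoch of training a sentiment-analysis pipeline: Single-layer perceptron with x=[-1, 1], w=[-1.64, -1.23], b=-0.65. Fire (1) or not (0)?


z = (-1)·(-1.64) + (1)·(-1.23) - 0.65
  = -0.24
step(z) = 0 (z<0)

0


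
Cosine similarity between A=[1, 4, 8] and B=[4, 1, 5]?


A·B = 1·4 + 4·1 + 8·5 = 48
‖A‖ = √81 = 9, ‖B‖ = √42 = 6.4807
cos = 48/(√81·√42) = 48/√3402 = 0.823

0.823


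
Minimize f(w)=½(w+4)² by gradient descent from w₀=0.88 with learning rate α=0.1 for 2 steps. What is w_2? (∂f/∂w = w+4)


step 1: grad = 0.88+4 = 4.88; w = 0.88 - 0.1·(4.88) = 0.392
step 2: grad = 0.392+4 = 4.392; w = 0.392 - 0.1·(4.392) = -0.0472

-0.0472


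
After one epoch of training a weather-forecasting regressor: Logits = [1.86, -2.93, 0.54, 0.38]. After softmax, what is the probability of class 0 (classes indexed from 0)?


Exponentials: e^1.86=6.4237, e^-2.93=0.0534, e^0.54=1.716, e^0.38=1.4623
Sum = 9.6554
Softmax = [0.6653, 0.0055, 0.1777, 0.1514]
p[0] = 6.4237/9.6554 = 0.6653

0.6653


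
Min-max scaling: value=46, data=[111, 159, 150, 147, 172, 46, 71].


min=46, max=172
(46-46)/(172-46) = 0/126 = 0.0

0.0


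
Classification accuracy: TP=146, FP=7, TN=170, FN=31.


Accuracy = (TP+TN)/(TP+TN+FP+FN)
= (146+170)/(354)
= 316/354 = 89.27%

89.27%


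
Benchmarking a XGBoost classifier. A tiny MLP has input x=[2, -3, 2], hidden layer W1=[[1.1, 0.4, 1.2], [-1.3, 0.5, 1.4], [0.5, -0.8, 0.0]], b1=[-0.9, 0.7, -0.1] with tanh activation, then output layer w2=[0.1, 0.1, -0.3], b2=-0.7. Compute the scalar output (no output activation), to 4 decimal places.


z1[0] = (1.1)·(2) + (0.4)·(-3) + (1.2)·(2) - 0.9 = 2.5
z1[1] = (-1.3)·(2) + (0.5)·(-3) + (1.4)·(2) + 0.7 = -0.6
z1[2] = (0.5)·(2) + (-0.8)·(-3) + (0.0)·(2) - 0.1 = 3.3
h = tanh(z1) = [0.9866, -0.537, 0.9973]
output = (0.1)·(0.9866) + (0.1)·(-0.537) + (-0.3)·(0.9973) - 0.7 = -0.9542

-0.9542


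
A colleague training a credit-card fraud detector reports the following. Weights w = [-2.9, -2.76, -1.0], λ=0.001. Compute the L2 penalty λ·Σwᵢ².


‖w‖₂² = (-2.9)² + (-2.76)² + (-1.0)²
     = 8.41 + 7.6176 + 1
     = 17.0276
λ·‖w‖₂² = 0.001·17.0276 = 0.017028

0.017028


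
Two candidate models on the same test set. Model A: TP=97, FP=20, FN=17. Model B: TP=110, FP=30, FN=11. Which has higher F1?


Model A: P=97/117=0.8291, R=97/114=0.8509, F1=2PR/(P+R)=2TP/(2TP+FP+FN)=194/231=0.8398
Model B: P=110/140=0.7857, R=110/121=0.9091, F1=2PR/(P+R)=2TP/(2TP+FP+FN)=220/261=0.8429
0.8398 < 0.8429 → Model B

Model B


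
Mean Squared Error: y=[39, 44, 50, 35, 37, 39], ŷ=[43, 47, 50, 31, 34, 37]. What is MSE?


Squared errors: (39-43)²=16, (44-47)²=9, (50-50)²=0, (35-31)²=16, (37-34)²=9, (39-37)²=4
Sum = 54
MSE = 54/6 = 9

9


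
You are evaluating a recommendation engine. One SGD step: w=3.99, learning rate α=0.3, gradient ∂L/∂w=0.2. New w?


w_new = w - α·∇
= 3.99 - 0.3·0.2
= 3.99 - 0.06
= 3.93

3.93


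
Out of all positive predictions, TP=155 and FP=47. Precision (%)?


Precision = TP/(TP+FP)
= 155/(155+47)
= 155/202 = 76.73%

76.73%


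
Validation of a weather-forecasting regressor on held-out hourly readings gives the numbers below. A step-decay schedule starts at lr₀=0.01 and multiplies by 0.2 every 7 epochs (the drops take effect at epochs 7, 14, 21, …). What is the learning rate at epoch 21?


n_drops = ⌊21/7⌋ = 3
lr = 0.01·0.2^3 = 0.01·0.008 = 0.00008

0.00008


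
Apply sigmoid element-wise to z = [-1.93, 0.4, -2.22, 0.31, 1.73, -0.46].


σ(-1.93) = 1/(1+e^1.93) = 0.1268
σ(0.4) = 1/(1+e^-0.4) = 0.5987
σ(-2.22) = 1/(1+e^2.22) = 0.098
σ(0.31) = 1/(1+e^-0.31) = 0.5769
σ(1.73) = 1/(1+e^-1.73) = 0.8494
σ(-0.46) = 1/(1+e^0.46) = 0.387
result = [0.1268, 0.5987, 0.098, 0.5769, 0.8494, 0.387]

[0.1268, 0.5987, 0.098, 0.5769, 0.8494, 0.387]


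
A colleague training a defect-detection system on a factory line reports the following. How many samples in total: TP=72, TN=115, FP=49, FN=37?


Total = TP + TN + FP + FN
= 72 + 115 + 49 + 37
= 273
(Predicted positive: 121, predicted negative: 152)

273


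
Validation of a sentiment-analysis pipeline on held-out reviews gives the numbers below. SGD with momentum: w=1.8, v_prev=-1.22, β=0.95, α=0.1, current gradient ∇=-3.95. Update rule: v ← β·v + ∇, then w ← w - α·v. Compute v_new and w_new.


v_new = 0.95·-1.22 - 3.95 = -1.159 - 3.95 = -5.109
w_new = 1.8 - 0.1·-5.109 = 1.8 + 0.5109 = 2.3109

v_new=-5.109, w_new=2.3109


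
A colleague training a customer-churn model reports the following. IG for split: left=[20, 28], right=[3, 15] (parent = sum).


Parent = [23, 43], H_parent = 0.9327
H_left = 0.9799 (n=48), H_right = 0.65 (n=18)
H_children = (48/66)·0.9799 + (18/66)·0.65 = 0.8899
IG = 0.9327 - 0.8899 = 0.0428

0.0428


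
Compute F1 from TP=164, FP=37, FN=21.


Precision = 164/201 = 0.8159
Recall = 164/185 = 0.8865
F1 = 2·P·R/(P+R) = 2·TP/(2·TP+FP+FN) = 328/(328+37+21) = 328/386 = 0.8497

0.8497


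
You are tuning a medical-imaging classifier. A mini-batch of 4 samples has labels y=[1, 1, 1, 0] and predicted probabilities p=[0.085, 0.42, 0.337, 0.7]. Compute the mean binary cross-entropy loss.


L[0] = -ln(0.085) = 2.4651
L[1] = -ln(0.42) = 0.8675
L[2] = -ln(0.337) = 1.0877
L[3] = -ln(1-0.7) = -ln(0.3) = 1.204
mean = (2.4651 + 0.8675 + 1.0877 + 1.204)/4 = 1.4061

1.4061


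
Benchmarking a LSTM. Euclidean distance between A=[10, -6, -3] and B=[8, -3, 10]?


d = √((10-8)² + (-6+ 3)² + (-3-10)²)
  = √(4 + 9 + 169)
  = √182 = 13.4907

13.4907


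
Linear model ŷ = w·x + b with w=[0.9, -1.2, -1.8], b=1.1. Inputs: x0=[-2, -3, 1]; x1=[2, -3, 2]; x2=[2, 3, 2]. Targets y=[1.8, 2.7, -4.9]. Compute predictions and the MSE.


ŷ0 = (0.9)·(-2) + (-1.2)·(-3) + (-1.8)·(1) + 1.1 = 1.1
ŷ1 = (0.9)·(2) + (-1.2)·(-3) + (-1.8)·(2) + 1.1 = 2.9
ŷ2 = (0.9)·(2) + (-1.2)·(3) + (-1.8)·(2) + 1.1 = -4.3
errors² = [0.49, 0.04, 0.36]
MSE = 0.8900/3 = 0.2967

0.2967


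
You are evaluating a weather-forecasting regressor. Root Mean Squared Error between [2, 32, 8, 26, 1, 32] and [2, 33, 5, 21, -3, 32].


MSE = 51/6 = 8.5
RMSE = √(51/6) = 2.9155

2.9155


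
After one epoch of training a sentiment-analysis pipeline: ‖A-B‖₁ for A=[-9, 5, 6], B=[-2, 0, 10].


d = |-9+ 2| + |5-0| + |6-10|
  = 7 + 5 + 4
  = 16

16


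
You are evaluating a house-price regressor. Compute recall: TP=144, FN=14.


Recall = TP/(TP+FN)
= 144/(144+14)
= 144/158 = 91.14%

91.14%


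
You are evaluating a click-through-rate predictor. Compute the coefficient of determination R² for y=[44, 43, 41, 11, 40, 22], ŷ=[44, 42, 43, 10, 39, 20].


ȳ = 33.5
SS_res = Σ(y-ŷ)² = 11
SS_tot = Σ(y-ȳ)² = 937.5
R² = 1 - SS_res/SS_tot = 1 - 0.0117 = 0.9883

0.9883


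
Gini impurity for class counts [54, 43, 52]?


Probabilities: [54/149, 43/149, 52/149] ≈ [0.3624, 0.2886, 0.349]
Σpᵢ² = (2916 + 1849 + 2704)/149² = 7469/22201
Gini = 1 - Σpᵢ² = 1 - 7469/22201 = 0.6636

0.6636


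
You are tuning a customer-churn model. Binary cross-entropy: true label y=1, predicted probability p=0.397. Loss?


BCE = -[y·ln(p) + (1-y)·ln(1-p)]
= -1·ln(0.397) - 0
= -ln(0.397) = 0.9238

0.9238


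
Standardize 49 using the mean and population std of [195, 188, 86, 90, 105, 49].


μ = 118.8333, σ = 54.103
z = (49 - 118.8333)/54.103 = -1.2907

-1.2907


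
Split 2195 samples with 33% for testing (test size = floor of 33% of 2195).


Test = ⌊2195·33/100⌋ = 724
Train = 2195 - 724 = 1471

Train: 1471, Test: 724


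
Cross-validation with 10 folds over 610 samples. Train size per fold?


Fold size = 610/10 = 61
Training per fold = 610 - 61 = 549

549


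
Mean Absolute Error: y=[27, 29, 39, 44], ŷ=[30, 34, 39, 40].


Absolute errors: |27-30|=3, |29-34|=5, |39-39|=0, |44-40|=4
Sum = 12
MAE = 12/4 = 3

3


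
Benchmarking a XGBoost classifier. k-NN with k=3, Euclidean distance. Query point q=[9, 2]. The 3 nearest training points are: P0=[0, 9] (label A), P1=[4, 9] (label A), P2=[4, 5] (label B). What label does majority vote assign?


d(q,P0) = 11.4018  (label A)
d(q,P1) = 8.6023  (label A)
d(q,P2) = 5.831  (label B)
Votes: A=2, B=1
Majority → A

A


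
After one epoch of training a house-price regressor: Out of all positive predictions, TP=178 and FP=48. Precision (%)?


Precision = TP/(TP+FP)
= 178/(178+48)
= 178/226 = 78.76%

78.76%


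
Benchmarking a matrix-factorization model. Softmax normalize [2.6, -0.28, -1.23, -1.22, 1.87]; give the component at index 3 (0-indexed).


Exponentials: e^2.6=13.4637, e^-0.28=0.7558, e^-1.23=0.2923, e^-1.22=0.2952, e^1.87=6.4883
Sum = 21.2953
Softmax = [0.6322, 0.0355, 0.0137, 0.0139, 0.3047]
p[3] = 0.2952/21.2953 = 0.0139

0.0139


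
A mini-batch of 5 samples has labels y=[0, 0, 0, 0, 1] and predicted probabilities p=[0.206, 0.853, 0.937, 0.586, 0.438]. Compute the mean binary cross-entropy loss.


L[0] = -ln(1-0.206) = -ln(0.794) = 0.2307
L[1] = -ln(1-0.853) = -ln(0.147) = 1.9173
L[2] = -ln(1-0.937) = -ln(0.063) = 2.7646
L[3] = -ln(1-0.586) = -ln(0.414) = 0.8819
L[4] = -ln(0.438) = 0.8255
mean = (0.2307 + 1.9173 + 2.7646 + 0.8819 + 0.8255)/5 = 1.324

1.324


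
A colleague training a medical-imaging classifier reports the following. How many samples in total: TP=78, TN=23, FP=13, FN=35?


Total = TP + TN + FP + FN
= 78 + 23 + 13 + 35
= 149
(Predicted positive: 91, predicted negative: 58)

149


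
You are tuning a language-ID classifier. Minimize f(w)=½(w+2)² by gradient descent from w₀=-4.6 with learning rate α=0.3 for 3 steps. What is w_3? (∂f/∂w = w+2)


step 1: grad = -4.6+2 = -2.6; w = -4.6 - 0.3·(-2.6) = -3.82
step 2: grad = -3.82+2 = -1.82; w = -3.82 - 0.3·(-1.82) = -3.274
step 3: grad = -3.274+2 = -1.274; w = -3.274 - 0.3·(-1.274) = -2.8918

-2.8918


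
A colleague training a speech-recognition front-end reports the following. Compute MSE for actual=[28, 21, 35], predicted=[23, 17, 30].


Squared errors: (28-23)²=25, (21-17)²=16, (35-30)²=25
Sum = 66
MSE = 66/3 = 22

22


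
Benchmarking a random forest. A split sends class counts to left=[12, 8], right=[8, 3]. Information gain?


Parent = [20, 11], H_parent = 0.9383
H_left = 0.971 (n=20), H_right = 0.8454 (n=11)
H_children = (20/31)·0.971 + (11/31)·0.8454 = 0.9264
IG = 0.9383 - 0.9264 = 0.0119

0.0119


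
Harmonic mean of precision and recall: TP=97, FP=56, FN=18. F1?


Precision = 97/153 = 0.634
Recall = 97/115 = 0.8435
F1 = 2·P·R/(P+R) = 2·TP/(2·TP+FP+FN) = 194/(194+56+18) = 194/268 = 0.7239

0.7239


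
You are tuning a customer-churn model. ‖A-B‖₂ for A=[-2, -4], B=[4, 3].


d = √((-2-4)² + (-4-3)²)
  = √(36 + 49)
  = √85 = 9.2195

9.2195


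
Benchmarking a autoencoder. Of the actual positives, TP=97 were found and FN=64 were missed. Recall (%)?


Recall = TP/(TP+FN)
= 97/(97+64)
= 97/161 = 60.25%

60.25%


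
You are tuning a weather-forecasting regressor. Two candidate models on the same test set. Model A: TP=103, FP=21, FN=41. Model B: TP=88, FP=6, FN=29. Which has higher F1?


Model A: P=103/124=0.8306, R=103/144=0.7153, F1=2PR/(P+R)=2TP/(2TP+FP+FN)=206/268=0.7687
Model B: P=88/94=0.9362, R=88/117=0.7521, F1=2PR/(P+R)=2TP/(2TP+FP+FN)=176/211=0.8341
0.7687 < 0.8341 → Model B

Model B


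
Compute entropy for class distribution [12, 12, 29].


Probabilities: [12/53, 12/53, 29/53] ≈ [0.2264, 0.2264, 0.5472]
H = -((12/53)·log₂(12/53) + (12/53)·log₂(12/53) + (29/53)·log₂(29/53))
  = 1.4464 bits

1.4464 bits


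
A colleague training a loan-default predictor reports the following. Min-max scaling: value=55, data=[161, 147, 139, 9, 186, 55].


min=9, max=186
(55-9)/(186-9) = 46/177 = 0.2599

0.2599


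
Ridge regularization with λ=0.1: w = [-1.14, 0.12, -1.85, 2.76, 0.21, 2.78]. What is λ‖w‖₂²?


‖w‖₂² = (-1.14)² + (0.12)² + (-1.85)² + (2.76)² + (0.21)² + (2.78)²
     = 1.2996 + 0.0144 + 3.4225 + 7.6176 + 0.0441 + 7.7284
     = 20.1266
λ·‖w‖₂² = 0.1·20.1266 = 2.01266

2.01266


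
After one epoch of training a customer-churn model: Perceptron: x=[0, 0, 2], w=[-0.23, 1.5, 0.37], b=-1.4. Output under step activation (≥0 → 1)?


z = (0)·(-0.23) + (0)·(1.5) + (2)·(0.37) - 1.4
  = -0.66
step(z) = 0 (z<0)

0


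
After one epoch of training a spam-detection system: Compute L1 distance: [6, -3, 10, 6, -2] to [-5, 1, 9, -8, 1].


d = |6+ 5| + |-3-1| + |10-9| + |6+ 8| + |-2-1|
  = 11 + 4 + 1 + 14 + 3
  = 33

33


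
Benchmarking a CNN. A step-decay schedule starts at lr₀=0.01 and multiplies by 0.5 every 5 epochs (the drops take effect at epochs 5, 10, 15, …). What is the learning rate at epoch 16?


n_drops = ⌊16/5⌋ = 3
lr = 0.01·0.5^3 = 0.01·0.125 = 0.00125

0.00125


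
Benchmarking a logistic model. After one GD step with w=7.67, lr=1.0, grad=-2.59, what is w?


w_new = w - α·∇
= 7.67 - 1.0·-2.59
= 7.67 + 2.59
= 10.26

10.26


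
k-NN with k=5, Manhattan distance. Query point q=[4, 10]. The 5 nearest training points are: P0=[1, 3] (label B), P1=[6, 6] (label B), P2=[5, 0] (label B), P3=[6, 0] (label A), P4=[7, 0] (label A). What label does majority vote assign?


d(q,P0) = 10  (label B)
d(q,P1) = 6  (label B)
d(q,P2) = 11  (label B)
d(q,P3) = 12  (label A)
d(q,P4) = 13  (label A)
Votes: A=2, B=3
Majority → B

B


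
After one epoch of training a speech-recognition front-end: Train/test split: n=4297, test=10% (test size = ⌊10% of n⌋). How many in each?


Test = ⌊4297·10/100⌋ = 429
Train = 4297 - 429 = 3868

Train: 3868, Test: 429


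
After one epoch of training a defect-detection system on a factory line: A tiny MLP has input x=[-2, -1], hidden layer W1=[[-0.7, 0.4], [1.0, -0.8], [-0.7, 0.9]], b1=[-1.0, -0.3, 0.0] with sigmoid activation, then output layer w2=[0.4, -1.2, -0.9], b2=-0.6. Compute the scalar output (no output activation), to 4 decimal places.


z1[0] = (-0.7)·(-2) + (0.4)·(-1) - 1.0 = 0.0
z1[1] = (1.0)·(-2) + (-0.8)·(-1) - 0.3 = -1.5
z1[2] = (-0.7)·(-2) + (0.9)·(-1) + 0.0 = 0.5
h = sigmoid(z1) = [0.5, 0.1824, 0.6225]
output = (0.4)·(0.5) + (-1.2)·(0.1824) + (-0.9)·(0.6225) - 0.6 = -1.1791

-1.1791


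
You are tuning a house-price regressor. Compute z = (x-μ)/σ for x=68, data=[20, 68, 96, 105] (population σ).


μ = 72.25, σ = 33.1087
z = (68 - 72.25)/33.1087 = -0.1284

-0.1284


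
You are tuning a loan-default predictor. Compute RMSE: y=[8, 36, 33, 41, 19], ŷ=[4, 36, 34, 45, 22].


MSE = 42/5 = 8.4
RMSE = √(42/5) = 2.8983

2.8983


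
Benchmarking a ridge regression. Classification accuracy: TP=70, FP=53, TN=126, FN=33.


Accuracy = (TP+TN)/(TP+TN+FP+FN)
= (70+126)/(282)
= 196/282 = 69.5%

69.5%


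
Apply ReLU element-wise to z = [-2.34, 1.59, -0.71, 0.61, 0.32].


ReLU(-2.34) = max(0, -2.34) = 0.0
ReLU(1.59) = max(0, 1.59) = 1.59
ReLU(-0.71) = max(0, -0.71) = 0.0
ReLU(0.61) = max(0, 0.61) = 0.61
ReLU(0.32) = max(0, 0.32) = 0.32
result = [0.0, 1.59, 0.0, 0.61, 0.32]

[0.0, 1.59, 0.0, 0.61, 0.32]


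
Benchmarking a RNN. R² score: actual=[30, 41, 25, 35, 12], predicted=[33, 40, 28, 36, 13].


ȳ = 28.6
SS_res = Σ(y-ŷ)² = 21
SS_tot = Σ(y-ȳ)² = 485.2
R² = 1 - SS_res/SS_tot = 1 - 0.0433 = 0.9567

0.9567


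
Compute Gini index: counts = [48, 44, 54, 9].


Probabilities: [48/155, 44/155, 54/155, 9/155] ≈ [0.3097, 0.2839, 0.3484, 0.0581]
Σpᵢ² = (2304 + 1936 + 2916 + 81)/155² = 7237/24025
Gini = 1 - Σpᵢ² = 1 - 7237/24025 = 0.6988

0.6988


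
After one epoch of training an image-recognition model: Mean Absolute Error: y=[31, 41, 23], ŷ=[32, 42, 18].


Absolute errors: |31-32|=1, |41-42|=1, |23-18|=5
Sum = 7
MAE = 7/3 = 7/3

7/3


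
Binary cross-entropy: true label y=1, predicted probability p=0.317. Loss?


BCE = -[y·ln(p) + (1-y)·ln(1-p)]
= -1·ln(0.317) - 0
= -ln(0.317) = 1.1489

1.1489


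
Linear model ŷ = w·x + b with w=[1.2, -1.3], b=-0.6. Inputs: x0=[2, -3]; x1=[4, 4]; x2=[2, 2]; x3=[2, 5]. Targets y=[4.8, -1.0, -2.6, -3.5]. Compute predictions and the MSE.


ŷ0 = (1.2)·(2) + (-1.3)·(-3) - 0.6 = 5.7
ŷ1 = (1.2)·(4) + (-1.3)·(4) - 0.6 = -1.0
ŷ2 = (1.2)·(2) + (-1.3)·(2) - 0.6 = -0.8
ŷ3 = (1.2)·(2) + (-1.3)·(5) - 0.6 = -4.7
errors² = [0.81, 0.0, 3.24, 1.44]
MSE = 5.4900/4 = 1.3725

1.3725


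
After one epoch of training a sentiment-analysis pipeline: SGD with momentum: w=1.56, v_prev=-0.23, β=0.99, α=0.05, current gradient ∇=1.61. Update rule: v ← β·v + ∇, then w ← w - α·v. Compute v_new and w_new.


v_new = 0.99·-0.23 + 1.61 = -0.2277 + 1.61 = 1.3823
w_new = 1.56 - 0.05·1.3823 = 1.56 - 0.069115 = 1.490885

v_new=1.3823, w_new=1.490885


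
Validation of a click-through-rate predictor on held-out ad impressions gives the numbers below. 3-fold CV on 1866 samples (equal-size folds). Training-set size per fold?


Fold size = 1866/3 = 622
Training per fold = 1866 - 622 = 1244

1244


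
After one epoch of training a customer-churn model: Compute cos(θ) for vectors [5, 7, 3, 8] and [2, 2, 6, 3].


A·B = 5·2 + 7·2 + 3·6 + 8·3 = 66
‖A‖ = √147 = 12.1244, ‖B‖ = √53 = 7.2801
cos = 66/(√147·√53) = 66/√7791 = 0.7477

0.7477


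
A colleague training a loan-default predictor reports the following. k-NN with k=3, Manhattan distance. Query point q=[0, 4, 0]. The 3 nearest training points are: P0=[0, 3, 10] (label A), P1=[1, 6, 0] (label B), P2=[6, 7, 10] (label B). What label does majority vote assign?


d(q,P0) = 11  (label A)
d(q,P1) = 3  (label B)
d(q,P2) = 19  (label B)
Votes: A=1, B=2
Majority → B

B


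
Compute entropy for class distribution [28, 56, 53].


Probabilities: [28/137, 56/137, 53/137] ≈ [0.2044, 0.4088, 0.3869]
H = -((28/137)·log₂(28/137) + (56/137)·log₂(56/137) + (53/137)·log₂(53/137))
  = 1.5258 bits

1.5258 bits


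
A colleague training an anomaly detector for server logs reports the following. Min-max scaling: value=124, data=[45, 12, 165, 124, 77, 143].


min=12, max=165
(124-12)/(165-12) = 112/153 = 0.732

0.732


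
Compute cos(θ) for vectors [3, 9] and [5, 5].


A·B = 3·5 + 9·5 = 60
‖A‖ = √90 = 9.4868, ‖B‖ = √50 = 7.0711
cos = 60/(√90·√50) = 60/√4500 = 0.8944

0.8944


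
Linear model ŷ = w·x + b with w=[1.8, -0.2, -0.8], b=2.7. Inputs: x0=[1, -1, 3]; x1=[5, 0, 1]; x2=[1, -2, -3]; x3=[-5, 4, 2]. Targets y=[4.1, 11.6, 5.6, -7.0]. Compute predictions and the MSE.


ŷ0 = (1.8)·(1) + (-0.2)·(-1) + (-0.8)·(3) + 2.7 = 2.3
ŷ1 = (1.8)·(5) + (-0.2)·(0) + (-0.8)·(1) + 2.7 = 10.9
ŷ2 = (1.8)·(1) + (-0.2)·(-2) + (-0.8)·(-3) + 2.7 = 7.3
ŷ3 = (1.8)·(-5) + (-0.2)·(4) + (-0.8)·(2) + 2.7 = -8.7
errors² = [3.24, 0.49, 2.89, 2.89]
MSE = 9.5100/4 = 2.3775

2.3775


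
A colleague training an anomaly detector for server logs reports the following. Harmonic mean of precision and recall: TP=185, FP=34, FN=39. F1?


Precision = 185/219 = 0.8447
Recall = 185/224 = 0.8259
F1 = 2·P·R/(P+R) = 2·TP/(2·TP+FP+FN) = 370/(370+34+39) = 370/443 = 0.8352

0.8352


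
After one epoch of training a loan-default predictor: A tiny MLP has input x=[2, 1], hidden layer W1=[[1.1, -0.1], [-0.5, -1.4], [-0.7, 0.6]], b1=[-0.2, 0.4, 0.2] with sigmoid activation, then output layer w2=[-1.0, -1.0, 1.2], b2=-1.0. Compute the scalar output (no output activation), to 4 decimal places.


z1[0] = (1.1)·(2) + (-0.1)·(1) - 0.2 = 1.9
z1[1] = (-0.5)·(2) + (-1.4)·(1) + 0.4 = -2.0
z1[2] = (-0.7)·(2) + (0.6)·(1) + 0.2 = -0.6
h = sigmoid(z1) = [0.8699, 0.1192, 0.3543]
output = (-1.0)·(0.8699) + (-1.0)·(0.1192) + (1.2)·(0.3543) - 1.0 = -1.5639

-1.5639


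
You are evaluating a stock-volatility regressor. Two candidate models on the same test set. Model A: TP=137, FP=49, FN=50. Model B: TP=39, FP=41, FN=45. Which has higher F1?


Model A: P=137/186=0.7366, R=137/187=0.7326, F1=2PR/(P+R)=2TP/(2TP+FP+FN)=274/373=0.7346
Model B: P=39/80=0.4875, R=39/84=0.4643, F1=2PR/(P+R)=2TP/(2TP+FP+FN)=78/164=0.4756
0.7346 > 0.4756 → Model A

Model A


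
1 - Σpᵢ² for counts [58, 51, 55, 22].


Probabilities: [58/186, 51/186, 55/186, 22/186] ≈ [0.3118, 0.2742, 0.2957, 0.1183]
Σpᵢ² = (3364 + 2601 + 3025 + 484)/186² = 9474/34596
Gini = 1 - Σpᵢ² = 1 - 9474/34596 = 0.7262

0.7262


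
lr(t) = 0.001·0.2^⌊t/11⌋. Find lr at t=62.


n_drops = ⌊62/11⌋ = 5
lr = 0.001·0.2^5 = 0.001·0.00032 = 0.00000032

0.00000032


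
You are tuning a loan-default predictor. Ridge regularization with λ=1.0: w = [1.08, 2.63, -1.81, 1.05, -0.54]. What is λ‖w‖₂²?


‖w‖₂² = (1.08)² + (2.63)² + (-1.81)² + (1.05)² + (-0.54)²
     = 1.1664 + 6.9169 + 3.2761 + 1.1025 + 0.2916
     = 12.7535
λ·‖w‖₂² = 1.0·12.7535 = 12.7535

12.7535


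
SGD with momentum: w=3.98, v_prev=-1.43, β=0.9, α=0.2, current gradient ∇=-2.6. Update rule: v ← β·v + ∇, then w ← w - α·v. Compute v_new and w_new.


v_new = 0.9·-1.43 - 2.6 = -1.287 - 2.6 = -3.887
w_new = 3.98 - 0.2·-3.887 = 3.98 + 0.7774 = 4.7574

v_new=-3.887, w_new=4.7574


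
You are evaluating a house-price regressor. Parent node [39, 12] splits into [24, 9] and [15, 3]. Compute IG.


Parent = [39, 12], H_parent = 0.7871
H_left = 0.8454 (n=33), H_right = 0.65 (n=18)
H_children = (33/51)·0.8454 + (18/51)·0.65 = 0.7764
IG = 0.7871 - 0.7764 = 0.0107

0.0107


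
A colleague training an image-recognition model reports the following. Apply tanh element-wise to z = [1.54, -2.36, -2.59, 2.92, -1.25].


tanh(1.54) = 0.9121
tanh(-2.36) = -0.9823
tanh(-2.59) = -0.9888
tanh(2.92) = 0.9942
tanh(-1.25) = -0.8483
result = [0.9121, -0.9823, -0.9888, 0.9942, -0.8483]

[0.9121, -0.9823, -0.9888, 0.9942, -0.8483]


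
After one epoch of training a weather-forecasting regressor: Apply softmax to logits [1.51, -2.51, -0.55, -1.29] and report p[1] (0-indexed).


Exponentials: e^1.51=4.5267, e^-2.51=0.0813, e^-0.55=0.5769, e^-1.29=0.2753
Sum = 5.4602
Softmax = [0.829, 0.0149, 0.1057, 0.0504]
p[1] = 0.0813/5.4602 = 0.0149

0.0149


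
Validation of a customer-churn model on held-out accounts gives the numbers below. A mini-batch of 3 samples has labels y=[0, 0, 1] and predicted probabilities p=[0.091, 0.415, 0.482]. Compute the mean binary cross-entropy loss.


L[0] = -ln(1-0.091) = -ln(0.909) = 0.0954
L[1] = -ln(1-0.415) = -ln(0.585) = 0.5361
L[2] = -ln(0.482) = 0.7298
mean = (0.0954 + 0.5361 + 0.7298)/3 = 0.4538

0.4538


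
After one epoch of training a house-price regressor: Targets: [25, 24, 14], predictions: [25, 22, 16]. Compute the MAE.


Absolute errors: |25-25|=0, |24-22|=2, |14-16|=2
Sum = 4
MAE = 4/3 = 4/3

4/3


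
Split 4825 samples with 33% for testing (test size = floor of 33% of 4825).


Test = ⌊4825·33/100⌋ = 1592
Train = 4825 - 1592 = 3233

Train: 3233, Test: 1592


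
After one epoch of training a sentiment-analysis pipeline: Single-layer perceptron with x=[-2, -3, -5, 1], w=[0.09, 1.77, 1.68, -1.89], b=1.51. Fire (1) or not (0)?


z = (-2)·(0.09) + (-3)·(1.77) + (-5)·(1.68) + (1)·(-1.89) + 1.51
  = -14.27
step(z) = 0 (z<0)

0


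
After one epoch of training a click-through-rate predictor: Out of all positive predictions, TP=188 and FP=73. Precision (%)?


Precision = TP/(TP+FP)
= 188/(188+73)
= 188/261 = 72.03%

72.03%


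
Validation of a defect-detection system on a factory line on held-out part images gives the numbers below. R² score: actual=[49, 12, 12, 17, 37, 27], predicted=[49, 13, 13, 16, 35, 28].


ȳ = 25.6667
SS_res = Σ(y-ŷ)² = 8
SS_tot = Σ(y-ȳ)² = 1123.33
R² = 1 - SS_res/SS_tot = 1 - 0.0071 = 0.9929

0.9929


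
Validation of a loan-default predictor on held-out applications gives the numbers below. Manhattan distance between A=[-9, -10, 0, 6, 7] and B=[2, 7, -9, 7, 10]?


d = |-9-2| + |-10-7| + |0+ 9| + |6-7| + |7-10|
  = 11 + 17 + 9 + 1 + 3
  = 41

41


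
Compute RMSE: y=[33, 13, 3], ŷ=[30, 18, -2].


MSE = 59/3 = 19.6667
RMSE = √(59/3) = 4.4347

4.4347


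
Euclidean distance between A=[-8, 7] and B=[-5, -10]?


d = √((-8+ 5)² + (7+ 10)²)
  = √(9 + 289)
  = √298 = 17.2627

17.2627


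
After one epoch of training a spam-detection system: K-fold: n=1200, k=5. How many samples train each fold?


Fold size = 1200/5 = 240
Training per fold = 1200 - 240 = 960

960


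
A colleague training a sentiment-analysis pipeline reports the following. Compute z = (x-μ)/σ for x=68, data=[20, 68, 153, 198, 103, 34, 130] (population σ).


μ = 100.8571, σ = 59.8771
z = (68 - 100.8571)/59.8771 = -0.5487

-0.5487


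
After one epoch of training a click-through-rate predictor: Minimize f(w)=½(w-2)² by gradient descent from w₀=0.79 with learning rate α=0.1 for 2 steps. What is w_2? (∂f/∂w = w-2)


step 1: grad = 0.79-2 = -1.21; w = 0.79 - 0.1·(-1.21) = 0.911
step 2: grad = 0.911-2 = -1.089; w = 0.911 - 0.1·(-1.089) = 1.0199

1.0199


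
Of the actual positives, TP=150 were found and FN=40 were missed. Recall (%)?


Recall = TP/(TP+FN)
= 150/(150+40)
= 150/190 = 78.95%

78.95%


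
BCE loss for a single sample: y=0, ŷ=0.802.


BCE = -[y·ln(p) + (1-y)·ln(1-p)]
= -0 - 1·ln(1-0.802)
= -ln(0.198) = 1.6195

1.6195


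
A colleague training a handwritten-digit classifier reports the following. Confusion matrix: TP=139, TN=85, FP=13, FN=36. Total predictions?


Total = TP + TN + FP + FN
= 139 + 85 + 13 + 36
= 273
(Predicted positive: 152, predicted negative: 121)

273


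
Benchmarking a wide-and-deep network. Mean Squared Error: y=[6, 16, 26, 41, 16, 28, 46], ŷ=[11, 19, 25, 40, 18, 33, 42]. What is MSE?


Squared errors: (6-11)²=25, (16-19)²=9, (26-25)²=1, (41-40)²=1, (16-18)²=4, (28-33)²=25, (46-42)²=16
Sum = 81
MSE = 81/7 = 81/7

81/7


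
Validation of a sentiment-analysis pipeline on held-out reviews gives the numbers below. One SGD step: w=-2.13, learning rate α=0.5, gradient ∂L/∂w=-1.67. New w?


w_new = w - α·∇
= -2.13 - 0.5·-1.67
= -2.13 + 0.835
= -1.295

-1.295


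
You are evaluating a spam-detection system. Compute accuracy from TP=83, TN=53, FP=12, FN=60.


Accuracy = (TP+TN)/(TP+TN+FP+FN)
= (83+53)/(208)
= 136/208 = 65.38%

65.38%


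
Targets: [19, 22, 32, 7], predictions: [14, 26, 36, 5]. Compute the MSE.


Squared errors: (19-14)²=25, (22-26)²=16, (32-36)²=16, (7-5)²=4
Sum = 61
MSE = 61/4 = 61/4

61/4


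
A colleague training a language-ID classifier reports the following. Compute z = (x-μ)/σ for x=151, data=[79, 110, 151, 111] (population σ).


μ = 112.75, σ = 25.5575
z = (151 - 112.75)/25.5575 = 1.4966

1.4966


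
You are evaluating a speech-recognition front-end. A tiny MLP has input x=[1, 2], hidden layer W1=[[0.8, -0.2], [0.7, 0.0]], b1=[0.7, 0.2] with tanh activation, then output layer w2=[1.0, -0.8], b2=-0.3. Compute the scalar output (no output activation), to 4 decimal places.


z1[0] = (0.8)·(1) + (-0.2)·(2) + 0.7 = 1.1
z1[1] = (0.7)·(1) + (0.0)·(2) + 0.2 = 0.9
h = tanh(z1) = [0.8005, 0.7163]
output = (1.0)·(0.8005) + (-0.8)·(0.7163) - 0.3 = -0.0725

-0.0725


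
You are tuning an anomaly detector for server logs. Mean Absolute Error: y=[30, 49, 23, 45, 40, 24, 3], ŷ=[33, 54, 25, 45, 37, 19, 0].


Absolute errors: |30-33|=3, |49-54|=5, |23-25|=2, |45-45|=0, |40-37|=3, |24-19|=5, |3-0|=3
Sum = 21
MAE = 21/7 = 3

3


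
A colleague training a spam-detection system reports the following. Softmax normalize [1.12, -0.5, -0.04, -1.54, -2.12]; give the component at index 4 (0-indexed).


Exponentials: e^1.12=3.0649, e^-0.5=0.6065, e^-0.04=0.9608, e^-1.54=0.2144, e^-2.12=0.12
Sum = 4.9666
Softmax = [0.6171, 0.1221, 0.1935, 0.0432, 0.0242]
p[4] = 0.12/4.9666 = 0.0242

0.0242


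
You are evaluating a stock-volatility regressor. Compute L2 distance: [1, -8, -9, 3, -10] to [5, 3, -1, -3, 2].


d = √((1-5)² + (-8-3)² + (-9+ 1)² + (3+ 3)² + (-10-2)²)
  = √(16 + 121 + 64 + 36 + 144)
  = √381 = 19.5192

19.5192


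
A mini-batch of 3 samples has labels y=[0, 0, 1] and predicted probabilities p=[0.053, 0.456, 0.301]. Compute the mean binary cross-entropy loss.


L[0] = -ln(1-0.053) = -ln(0.947) = 0.0545
L[1] = -ln(1-0.456) = -ln(0.544) = 0.6088
L[2] = -ln(0.301) = 1.2006
mean = (0.0545 + 0.6088 + 1.2006)/3 = 0.6213

0.6213


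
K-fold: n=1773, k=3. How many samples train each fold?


Fold size = 1773/3 = 591
Training per fold = 1773 - 591 = 1182

1182


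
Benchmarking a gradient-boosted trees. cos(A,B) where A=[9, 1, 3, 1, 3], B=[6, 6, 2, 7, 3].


A·B = 9·6 + 1·6 + 3·2 + 1·7 + 3·3 = 82
‖A‖ = √101 = 10.0499, ‖B‖ = √134 = 11.5758
cos = 82/(√101·√134) = 82/√13534 = 0.7049

0.7049


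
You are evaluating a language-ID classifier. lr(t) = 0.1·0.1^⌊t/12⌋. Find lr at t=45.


n_drops = ⌊45/12⌋ = 3
lr = 0.1·0.1^3 = 0.1·0.001 = 0.0001

0.0001


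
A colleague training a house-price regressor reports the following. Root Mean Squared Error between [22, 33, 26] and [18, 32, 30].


MSE = 33/3 = 11
RMSE = √(33/3) = 3.3166

3.3166


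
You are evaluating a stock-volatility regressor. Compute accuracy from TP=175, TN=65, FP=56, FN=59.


Accuracy = (TP+TN)/(TP+TN+FP+FN)
= (175+65)/(355)
= 240/355 = 67.61%

67.61%


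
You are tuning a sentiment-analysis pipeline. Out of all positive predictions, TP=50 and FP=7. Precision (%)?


Precision = TP/(TP+FP)
= 50/(50+7)
= 50/57 = 87.72%

87.72%


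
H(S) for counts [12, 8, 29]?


Probabilities: [12/49, 8/49, 29/49] ≈ [0.2449, 0.1633, 0.5918]
H = -((12/49)·log₂(12/49) + (8/49)·log₂(8/49) + (29/49)·log₂(29/49))
  = 1.3718 bits

1.3718 bits


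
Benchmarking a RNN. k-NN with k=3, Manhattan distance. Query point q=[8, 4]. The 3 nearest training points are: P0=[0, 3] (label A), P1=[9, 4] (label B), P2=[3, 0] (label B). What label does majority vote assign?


d(q,P0) = 9  (label A)
d(q,P1) = 1  (label B)
d(q,P2) = 9  (label B)
Votes: A=1, B=2
Majority → B

B


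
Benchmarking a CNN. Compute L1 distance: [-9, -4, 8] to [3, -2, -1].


d = |-9-3| + |-4+ 2| + |8+ 1|
  = 12 + 2 + 9
  = 23

23


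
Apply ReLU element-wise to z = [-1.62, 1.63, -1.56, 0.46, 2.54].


ReLU(-1.62) = max(0, -1.62) = 0.0
ReLU(1.63) = max(0, 1.63) = 1.63
ReLU(-1.56) = max(0, -1.56) = 0.0
ReLU(0.46) = max(0, 0.46) = 0.46
ReLU(2.54) = max(0, 2.54) = 2.54
result = [0.0, 1.63, 0.0, 0.46, 2.54]

[0.0, 1.63, 0.0, 0.46, 2.54]


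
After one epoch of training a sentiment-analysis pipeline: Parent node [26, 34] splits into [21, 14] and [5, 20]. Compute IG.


Parent = [26, 34], H_parent = 0.9871
H_left = 0.971 (n=35), H_right = 0.7219 (n=25)
H_children = (35/60)·0.971 + (25/60)·0.7219 = 0.8672
IG = 0.9871 - 0.8672 = 0.1199

0.1199


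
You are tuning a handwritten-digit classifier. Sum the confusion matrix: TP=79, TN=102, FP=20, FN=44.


Total = TP + TN + FP + FN
= 79 + 102 + 20 + 44
= 245
(Predicted positive: 99, predicted negative: 146)

245


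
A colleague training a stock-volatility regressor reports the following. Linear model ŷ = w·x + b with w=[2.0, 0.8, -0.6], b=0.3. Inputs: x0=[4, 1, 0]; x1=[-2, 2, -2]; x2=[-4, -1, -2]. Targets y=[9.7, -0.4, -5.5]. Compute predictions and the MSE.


ŷ0 = (2.0)·(4) + (0.8)·(1) + (-0.6)·(0) + 0.3 = 9.1
ŷ1 = (2.0)·(-2) + (0.8)·(2) + (-0.6)·(-2) + 0.3 = -0.9
ŷ2 = (2.0)·(-4) + (0.8)·(-1) + (-0.6)·(-2) + 0.3 = -7.3
errors² = [0.36, 0.25, 3.24]
MSE = 3.8500/3 = 1.2833

1.2833


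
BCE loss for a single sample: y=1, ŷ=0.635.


BCE = -[y·ln(p) + (1-y)·ln(1-p)]
= -1·ln(0.635) - 0
= -ln(0.635) = 0.4541

0.4541


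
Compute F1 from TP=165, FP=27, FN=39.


Precision = 165/192 = 0.8594
Recall = 165/204 = 0.8088
F1 = 2·P·R/(P+R) = 2·TP/(2·TP+FP+FN) = 330/(330+27+39) = 330/396 = 0.8333

0.8333


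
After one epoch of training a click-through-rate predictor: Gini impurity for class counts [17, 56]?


Probabilities: [17/73, 56/73] ≈ [0.2329, 0.7671]
Σpᵢ² = (289 + 3136)/73² = 3425/5329
Gini = 1 - Σpᵢ² = 1 - 3425/5329 = 0.3573

0.3573


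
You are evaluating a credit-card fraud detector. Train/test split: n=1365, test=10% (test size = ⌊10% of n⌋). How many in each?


Test = ⌊1365·10/100⌋ = 136
Train = 1365 - 136 = 1229

Train: 1229, Test: 136


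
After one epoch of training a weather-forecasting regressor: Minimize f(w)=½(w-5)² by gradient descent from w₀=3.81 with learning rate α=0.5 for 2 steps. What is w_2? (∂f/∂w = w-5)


step 1: grad = 3.81-5 = -1.19; w = 3.81 - 0.5·(-1.19) = 4.405
step 2: grad = 4.405-5 = -0.595; w = 4.405 - 0.5·(-0.595) = 4.7025

4.7025


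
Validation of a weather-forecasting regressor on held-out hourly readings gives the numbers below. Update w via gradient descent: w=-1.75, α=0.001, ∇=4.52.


w_new = w - α·∇
= -1.75 - 0.001·4.52
= -1.75 - 0.00452
= -1.75452

-1.75452


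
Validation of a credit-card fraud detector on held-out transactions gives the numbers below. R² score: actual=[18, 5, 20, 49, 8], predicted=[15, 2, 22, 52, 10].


ȳ = 20
SS_res = Σ(y-ŷ)² = 35
SS_tot = Σ(y-ȳ)² = 1214
R² = 1 - SS_res/SS_tot = 1 - 0.0288 = 0.9712

0.9712


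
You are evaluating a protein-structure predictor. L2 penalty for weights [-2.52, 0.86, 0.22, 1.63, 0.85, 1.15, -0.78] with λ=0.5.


‖w‖₂² = (-2.52)² + (0.86)² + (0.22)² + (1.63)² + (0.85)² + (1.15)² + (-0.78)²
     = 6.3504 + 0.7396 + 0.0484 + 2.6569 + 0.7225 + 1.3225 + 0.6084
     = 12.4487
λ·‖w‖₂² = 0.5·12.4487 = 6.22435

6.22435


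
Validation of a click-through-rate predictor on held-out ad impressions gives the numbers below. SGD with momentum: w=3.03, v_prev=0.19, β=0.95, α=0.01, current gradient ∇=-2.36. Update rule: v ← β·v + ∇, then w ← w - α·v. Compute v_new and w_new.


v_new = 0.95·0.19 - 2.36 = 0.1805 - 2.36 = -2.1795
w_new = 3.03 - 0.01·-2.1795 = 3.03 + 0.021795 = 3.051795

v_new=-2.1795, w_new=3.051795


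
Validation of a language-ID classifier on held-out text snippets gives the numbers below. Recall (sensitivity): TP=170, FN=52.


Recall = TP/(TP+FN)
= 170/(170+52)
= 170/222 = 76.58%

76.58%


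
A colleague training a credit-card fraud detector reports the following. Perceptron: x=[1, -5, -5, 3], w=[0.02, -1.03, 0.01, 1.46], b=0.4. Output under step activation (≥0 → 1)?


z = (1)·(0.02) + (-5)·(-1.03) + (-5)·(0.01) + (3)·(1.46) + 0.4
  = 9.9
step(z) = 1 (z≥0)

1


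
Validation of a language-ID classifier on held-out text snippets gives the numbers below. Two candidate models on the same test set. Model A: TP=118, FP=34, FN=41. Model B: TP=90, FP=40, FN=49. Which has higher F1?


Model A: P=118/152=0.7763, R=118/159=0.7421, F1=2PR/(P+R)=2TP/(2TP+FP+FN)=236/311=0.7588
Model B: P=90/130=0.6923, R=90/139=0.6475, F1=2PR/(P+R)=2TP/(2TP+FP+FN)=180/269=0.6691
0.7588 > 0.6691 → Model A

Model A


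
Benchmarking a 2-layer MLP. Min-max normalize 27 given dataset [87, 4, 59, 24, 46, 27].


min=4, max=87
(27-4)/(87-4) = 23/83 = 0.2771

0.2771


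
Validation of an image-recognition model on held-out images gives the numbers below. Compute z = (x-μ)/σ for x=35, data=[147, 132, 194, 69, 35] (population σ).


μ = 115.4, σ = 56.6907
z = (35 - 115.4)/56.6907 = -1.4182

-1.4182


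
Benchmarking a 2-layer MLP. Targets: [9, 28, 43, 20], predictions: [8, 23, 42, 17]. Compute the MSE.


Squared errors: (9-8)²=1, (28-23)²=25, (43-42)²=1, (20-17)²=9
Sum = 36
MSE = 36/4 = 9

9


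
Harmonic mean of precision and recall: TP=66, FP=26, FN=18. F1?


Precision = 66/92 = 0.7174
Recall = 66/84 = 0.7857
F1 = 2·P·R/(P+R) = 2·TP/(2·TP+FP+FN) = 132/(132+26+18) = 132/176 = 0.75

0.75


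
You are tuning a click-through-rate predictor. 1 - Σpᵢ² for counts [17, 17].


Probabilities: [17/34, 17/34] ≈ [0.5, 0.5]
Σpᵢ² = (289 + 289)/34² = 578/1156
Gini = 1 - Σpᵢ² = 1 - 578/1156 = 0.5

0.5


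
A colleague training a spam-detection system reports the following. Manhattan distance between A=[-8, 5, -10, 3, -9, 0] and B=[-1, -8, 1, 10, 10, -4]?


d = |-8+ 1| + |5+ 8| + |-10-1| + |3-10| + |-9-10| + |0+ 4|
  = 7 + 13 + 11 + 7 + 19 + 4
  = 61

61


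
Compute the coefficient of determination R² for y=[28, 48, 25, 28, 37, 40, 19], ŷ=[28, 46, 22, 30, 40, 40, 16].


ȳ = 32.1429
SS_res = Σ(y-ŷ)² = 35
SS_tot = Σ(y-ȳ)² = 594.86
R² = 1 - SS_res/SS_tot = 1 - 0.0588 = 0.9412

0.9412


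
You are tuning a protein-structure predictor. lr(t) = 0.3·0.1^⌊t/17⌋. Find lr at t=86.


n_drops = ⌊86/17⌋ = 5
lr = 0.3·0.1^5 = 0.3·0.00001 = 0.000003

0.000003


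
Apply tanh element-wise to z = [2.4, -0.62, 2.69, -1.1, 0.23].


tanh(2.4) = 0.9837
tanh(-0.62) = -0.5511
tanh(2.69) = 0.9908
tanh(-1.1) = -0.8005
tanh(0.23) = 0.226
result = [0.9837, -0.5511, 0.9908, -0.8005, 0.226]

[0.9837, -0.5511, 0.9908, -0.8005, 0.226]


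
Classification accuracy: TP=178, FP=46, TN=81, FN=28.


Accuracy = (TP+TN)/(TP+TN+FP+FN)
= (178+81)/(333)
= 259/333 = 77.78%

77.78%


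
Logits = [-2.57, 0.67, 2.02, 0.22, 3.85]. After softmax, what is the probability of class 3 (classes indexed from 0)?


Exponentials: e^-2.57=0.0765, e^0.67=1.9542, e^2.02=7.5383, e^0.22=1.2461, e^3.85=46.9931
Sum = 57.8082
Softmax = [0.0013, 0.0338, 0.1304, 0.0216, 0.8129]
p[3] = 1.2461/57.8082 = 0.0216

0.0216


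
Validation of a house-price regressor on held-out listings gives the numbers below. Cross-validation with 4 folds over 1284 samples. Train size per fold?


Fold size = 1284/4 = 321
Training per fold = 1284 - 321 = 963

963


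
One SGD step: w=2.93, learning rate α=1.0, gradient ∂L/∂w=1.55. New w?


w_new = w - α·∇
= 2.93 - 1.0·1.55
= 2.93 - 1.55
= 1.38

1.38


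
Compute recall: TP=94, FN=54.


Recall = TP/(TP+FN)
= 94/(94+54)
= 94/148 = 63.51%

63.51%


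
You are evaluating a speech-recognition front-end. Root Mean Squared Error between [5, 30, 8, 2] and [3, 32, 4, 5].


MSE = 33/4 = 8.25
RMSE = √(33/4) = 2.8723

2.8723


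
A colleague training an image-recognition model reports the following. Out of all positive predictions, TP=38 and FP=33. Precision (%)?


Precision = TP/(TP+FP)
= 38/(38+33)
= 38/71 = 53.52%

53.52%


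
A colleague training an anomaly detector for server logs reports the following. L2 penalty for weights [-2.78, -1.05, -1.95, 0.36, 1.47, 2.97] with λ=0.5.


‖w‖₂² = (-2.78)² + (-1.05)² + (-1.95)² + (0.36)² + (1.47)² + (2.97)²
     = 7.7284 + 1.1025 + 3.8025 + 0.1296 + 2.1609 + 8.8209
     = 23.7448
λ·‖w‖₂² = 0.5·23.7448 = 11.8724

11.8724


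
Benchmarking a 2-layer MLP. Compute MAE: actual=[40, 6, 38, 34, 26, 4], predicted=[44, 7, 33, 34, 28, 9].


Absolute errors: |40-44|=4, |6-7|=1, |38-33|=5, |34-34|=0, |26-28|=2, |4-9|=5
Sum = 17
MAE = 17/6 = 17/6

17/6


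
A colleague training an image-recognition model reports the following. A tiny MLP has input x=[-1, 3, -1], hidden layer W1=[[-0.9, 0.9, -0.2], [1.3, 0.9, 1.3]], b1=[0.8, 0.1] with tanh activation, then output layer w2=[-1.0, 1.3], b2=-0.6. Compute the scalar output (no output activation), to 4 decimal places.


z1[0] = (-0.9)·(-1) + (0.9)·(3) + (-0.2)·(-1) + 0.8 = 4.6
z1[1] = (1.3)·(-1) + (0.9)·(3) + (1.3)·(-1) + 0.1 = 0.2
h = tanh(z1) = [0.9998, 0.1974]
output = (-1.0)·(0.9998) + (1.3)·(0.1974) - 0.6 = -1.3432

-1.3432
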